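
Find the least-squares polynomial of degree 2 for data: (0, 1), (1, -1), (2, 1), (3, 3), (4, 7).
5/7 + (-64/35)x + (6/7)x²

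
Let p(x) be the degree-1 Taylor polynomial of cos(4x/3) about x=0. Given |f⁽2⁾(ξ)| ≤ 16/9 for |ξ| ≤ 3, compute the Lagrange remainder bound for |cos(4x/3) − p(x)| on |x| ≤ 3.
8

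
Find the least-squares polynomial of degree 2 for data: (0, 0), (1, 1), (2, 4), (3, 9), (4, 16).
x²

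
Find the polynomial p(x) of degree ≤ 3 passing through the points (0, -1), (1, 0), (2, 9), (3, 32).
x**3 + x**2 - x - 1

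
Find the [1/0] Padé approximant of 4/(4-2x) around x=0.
x/2 + 1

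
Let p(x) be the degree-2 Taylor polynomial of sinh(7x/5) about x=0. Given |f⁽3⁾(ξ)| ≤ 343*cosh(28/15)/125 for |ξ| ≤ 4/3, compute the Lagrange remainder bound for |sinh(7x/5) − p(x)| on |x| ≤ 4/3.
10976*cosh(28/15)/10125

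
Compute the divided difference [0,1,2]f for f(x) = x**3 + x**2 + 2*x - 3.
4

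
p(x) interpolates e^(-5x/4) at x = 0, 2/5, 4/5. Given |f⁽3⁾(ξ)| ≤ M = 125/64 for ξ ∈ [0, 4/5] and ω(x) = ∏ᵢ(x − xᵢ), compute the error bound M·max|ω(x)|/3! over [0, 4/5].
sqrt(3)/216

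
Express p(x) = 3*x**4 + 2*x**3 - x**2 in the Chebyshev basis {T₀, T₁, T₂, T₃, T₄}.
(5/8)T₀ + (3/2)T₁ + T₂ + (1/2)T₃ + (3/8)T₄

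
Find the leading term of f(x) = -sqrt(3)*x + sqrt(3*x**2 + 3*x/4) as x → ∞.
sqrt(3)/8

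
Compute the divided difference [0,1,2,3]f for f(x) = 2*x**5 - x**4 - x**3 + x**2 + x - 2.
43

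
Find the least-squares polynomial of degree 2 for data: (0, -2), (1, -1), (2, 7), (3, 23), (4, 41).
-12/5 - x + (3)x²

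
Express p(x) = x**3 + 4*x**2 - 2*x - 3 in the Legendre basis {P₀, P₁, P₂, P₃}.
(-5/3)P₀ + (-7/5)P₁ + (8/3)P₂ + (2/5)P₃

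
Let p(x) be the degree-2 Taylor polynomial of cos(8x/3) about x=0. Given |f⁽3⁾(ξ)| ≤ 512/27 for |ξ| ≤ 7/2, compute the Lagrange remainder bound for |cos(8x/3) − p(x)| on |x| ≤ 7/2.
10976/81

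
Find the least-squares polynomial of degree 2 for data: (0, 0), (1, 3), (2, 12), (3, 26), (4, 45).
-4/35 + (51/70)x + (37/14)x²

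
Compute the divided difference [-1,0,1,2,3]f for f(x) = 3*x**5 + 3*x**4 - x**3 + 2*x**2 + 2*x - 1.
18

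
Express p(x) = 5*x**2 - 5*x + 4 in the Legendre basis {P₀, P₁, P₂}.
(17/3)P₀ + (-5)P₁ + (10/3)P₂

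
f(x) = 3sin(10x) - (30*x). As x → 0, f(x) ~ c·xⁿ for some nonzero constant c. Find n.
3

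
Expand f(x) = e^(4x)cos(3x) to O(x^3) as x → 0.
1 + 4*x + 7*x**2/2 + O(x**3)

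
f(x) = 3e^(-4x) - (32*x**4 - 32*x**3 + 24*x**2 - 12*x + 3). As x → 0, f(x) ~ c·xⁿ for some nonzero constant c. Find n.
5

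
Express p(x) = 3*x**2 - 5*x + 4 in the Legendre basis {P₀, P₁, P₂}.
(5)P₀ + (-5)P₁ + (2)P₂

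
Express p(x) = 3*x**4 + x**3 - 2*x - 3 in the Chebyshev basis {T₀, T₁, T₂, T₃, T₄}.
(-15/8)T₀ + (-5/4)T₁ + (3/2)T₂ + (1/4)T₃ + (3/8)T₄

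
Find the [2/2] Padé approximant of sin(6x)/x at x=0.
(6 - 126*x**2/5)/(9*x**2/5 + 1)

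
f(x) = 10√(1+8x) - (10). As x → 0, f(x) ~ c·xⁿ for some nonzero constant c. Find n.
1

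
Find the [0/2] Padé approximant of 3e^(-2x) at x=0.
3/(2*x**2 + 2*x + 1)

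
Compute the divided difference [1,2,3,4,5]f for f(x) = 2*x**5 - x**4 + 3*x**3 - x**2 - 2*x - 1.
29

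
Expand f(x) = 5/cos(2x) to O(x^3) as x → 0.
5 + 10*x**2 + O(x**3)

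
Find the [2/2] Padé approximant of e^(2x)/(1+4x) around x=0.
(37*x**2/51 + 23*x/17 + 1)/(-131*x**2/51 + 57*x/17 + 1)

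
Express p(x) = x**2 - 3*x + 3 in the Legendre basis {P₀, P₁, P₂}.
(10/3)P₀ + (-3)P₁ + (2/3)P₂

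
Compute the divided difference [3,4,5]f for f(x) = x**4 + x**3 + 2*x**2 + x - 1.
111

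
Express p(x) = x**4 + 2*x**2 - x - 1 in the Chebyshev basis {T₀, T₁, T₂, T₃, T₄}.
(3/8)T₀ - T₁ + (3/2)T₂ + (1/8)T₄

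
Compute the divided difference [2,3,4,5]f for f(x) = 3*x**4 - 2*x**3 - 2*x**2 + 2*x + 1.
40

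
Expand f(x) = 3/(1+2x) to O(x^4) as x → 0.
3 - 6*x + 12*x**2 - 24*x**3 + O(x**4)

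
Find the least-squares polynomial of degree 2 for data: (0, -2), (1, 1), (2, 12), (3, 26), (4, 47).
-78/35 + (81/70)x + (39/14)x²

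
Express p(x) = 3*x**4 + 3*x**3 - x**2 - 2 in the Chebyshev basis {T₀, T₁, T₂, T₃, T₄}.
(-11/8)T₀ + (9/4)T₁ + T₂ + (3/4)T₃ + (3/8)T₄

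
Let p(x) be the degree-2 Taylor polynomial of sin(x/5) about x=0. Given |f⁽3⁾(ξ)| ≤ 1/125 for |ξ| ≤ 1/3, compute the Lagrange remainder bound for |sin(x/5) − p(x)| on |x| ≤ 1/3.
1/20250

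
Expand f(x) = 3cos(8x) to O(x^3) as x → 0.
3 - 96*x**2 + O(x**3)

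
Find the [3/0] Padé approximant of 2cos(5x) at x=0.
2 - 25*x**2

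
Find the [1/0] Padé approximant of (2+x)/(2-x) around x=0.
x + 1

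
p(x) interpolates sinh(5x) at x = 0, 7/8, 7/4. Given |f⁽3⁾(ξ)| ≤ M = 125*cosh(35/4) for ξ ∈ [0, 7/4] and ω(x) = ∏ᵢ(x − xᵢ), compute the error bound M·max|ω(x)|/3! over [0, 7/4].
42875*sqrt(3)*cosh(35/4)/13824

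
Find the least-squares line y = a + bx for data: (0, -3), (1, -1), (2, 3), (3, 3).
a = -14/5, b = 11/5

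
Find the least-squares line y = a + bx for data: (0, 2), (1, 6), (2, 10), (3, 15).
a = 9/5, b = 43/10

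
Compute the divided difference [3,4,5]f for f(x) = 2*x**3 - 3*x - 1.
24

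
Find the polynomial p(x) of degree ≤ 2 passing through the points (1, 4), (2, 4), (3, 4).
4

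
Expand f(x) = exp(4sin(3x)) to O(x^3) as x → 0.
1 + 12*x + 72*x**2 + O(x**3)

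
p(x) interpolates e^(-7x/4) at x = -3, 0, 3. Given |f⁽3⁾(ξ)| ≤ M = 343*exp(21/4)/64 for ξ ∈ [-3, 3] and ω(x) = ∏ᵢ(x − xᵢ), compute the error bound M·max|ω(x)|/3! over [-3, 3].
343*sqrt(3)*exp(21/4)/64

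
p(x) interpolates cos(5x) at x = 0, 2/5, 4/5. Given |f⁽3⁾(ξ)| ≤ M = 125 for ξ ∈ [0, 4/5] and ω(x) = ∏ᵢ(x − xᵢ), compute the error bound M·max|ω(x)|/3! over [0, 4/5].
8*sqrt(3)/27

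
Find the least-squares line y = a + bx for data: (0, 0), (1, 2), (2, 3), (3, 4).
a = 3/10, b = 13/10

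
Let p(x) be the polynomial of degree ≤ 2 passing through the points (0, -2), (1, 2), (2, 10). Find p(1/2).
-1/2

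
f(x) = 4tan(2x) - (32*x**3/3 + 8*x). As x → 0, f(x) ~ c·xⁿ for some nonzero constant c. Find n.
5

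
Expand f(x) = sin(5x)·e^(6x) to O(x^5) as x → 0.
5*x + 30*x**2 + 415*x**3/6 + 55*x**4 + O(x**5)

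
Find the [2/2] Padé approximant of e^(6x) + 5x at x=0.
(87*x**2/4 + 47*x/4 + 1)/(-9*x**2/2 + 3*x/4 + 1)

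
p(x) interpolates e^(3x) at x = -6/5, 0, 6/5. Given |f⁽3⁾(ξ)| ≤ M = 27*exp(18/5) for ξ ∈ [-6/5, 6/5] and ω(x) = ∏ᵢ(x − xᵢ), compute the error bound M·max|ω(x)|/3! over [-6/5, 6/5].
216*sqrt(3)*exp(18/5)/125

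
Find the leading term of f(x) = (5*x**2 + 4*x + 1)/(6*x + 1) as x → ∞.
5*x/6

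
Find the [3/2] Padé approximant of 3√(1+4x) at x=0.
(6*x**3 + 27*x**2 + 18*x + 3)/(3*x**2 + 4*x + 1)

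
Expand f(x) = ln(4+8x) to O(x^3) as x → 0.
log(4) + 2*x - 2*x**2 + O(x**3)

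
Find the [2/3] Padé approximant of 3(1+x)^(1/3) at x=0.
(7*x**2/6 + 4*x + 3)/(-x**3/162 + x**2/6 + x + 1)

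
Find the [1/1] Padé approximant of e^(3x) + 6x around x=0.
(17*x/2 + 1)/(1 - x/2)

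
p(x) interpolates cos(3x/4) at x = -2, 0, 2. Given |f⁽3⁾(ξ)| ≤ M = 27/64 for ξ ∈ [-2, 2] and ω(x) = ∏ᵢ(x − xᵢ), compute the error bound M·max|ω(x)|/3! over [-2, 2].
sqrt(3)/8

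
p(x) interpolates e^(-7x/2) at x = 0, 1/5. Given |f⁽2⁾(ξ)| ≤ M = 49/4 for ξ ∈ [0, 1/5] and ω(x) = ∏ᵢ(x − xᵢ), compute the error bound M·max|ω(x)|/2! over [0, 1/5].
49/800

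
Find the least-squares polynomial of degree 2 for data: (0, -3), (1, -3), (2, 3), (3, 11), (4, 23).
-23/7 + (-29/35)x + (13/7)x²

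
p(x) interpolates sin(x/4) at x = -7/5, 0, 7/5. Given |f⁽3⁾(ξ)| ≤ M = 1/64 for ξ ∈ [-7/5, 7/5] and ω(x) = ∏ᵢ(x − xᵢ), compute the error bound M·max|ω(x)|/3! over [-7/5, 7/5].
343*sqrt(3)/216000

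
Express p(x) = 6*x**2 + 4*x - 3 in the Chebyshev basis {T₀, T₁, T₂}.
(4)T₁ + (3)T₂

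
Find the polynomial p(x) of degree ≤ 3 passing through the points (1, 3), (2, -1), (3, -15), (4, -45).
-x**3 + x**2 + 3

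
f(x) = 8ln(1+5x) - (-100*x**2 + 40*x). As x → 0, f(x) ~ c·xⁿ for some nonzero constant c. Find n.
3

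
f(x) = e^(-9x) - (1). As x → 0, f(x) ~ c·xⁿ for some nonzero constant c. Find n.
1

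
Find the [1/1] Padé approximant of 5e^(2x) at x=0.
(5*x + 5)/(1 - x)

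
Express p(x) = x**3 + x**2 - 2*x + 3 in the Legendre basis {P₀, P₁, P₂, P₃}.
(10/3)P₀ + (-7/5)P₁ + (2/3)P₂ + (2/5)P₃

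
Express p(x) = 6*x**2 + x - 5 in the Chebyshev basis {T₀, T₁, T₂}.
(-2)T₀ + T₁ + (3)T₂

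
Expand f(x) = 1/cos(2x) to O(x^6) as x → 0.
1 + 2*x**2 + 10*x**4/3 + O(x**6)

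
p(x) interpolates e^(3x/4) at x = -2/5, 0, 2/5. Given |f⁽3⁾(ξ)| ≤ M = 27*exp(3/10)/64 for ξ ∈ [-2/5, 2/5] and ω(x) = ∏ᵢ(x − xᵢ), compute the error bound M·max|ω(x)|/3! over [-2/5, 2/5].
sqrt(3)*exp(3/10)/1000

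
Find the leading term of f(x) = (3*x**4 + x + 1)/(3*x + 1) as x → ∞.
x**3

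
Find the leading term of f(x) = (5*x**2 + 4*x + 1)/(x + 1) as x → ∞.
5*x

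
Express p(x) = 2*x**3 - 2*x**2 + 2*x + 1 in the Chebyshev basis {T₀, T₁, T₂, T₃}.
(7/2)T₁ - T₂ + (1/2)T₃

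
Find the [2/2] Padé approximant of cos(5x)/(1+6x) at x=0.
(-7675*x**2/564 + 25*x/47 + 1)/(25*x**2/12 + 307*x/47 + 1)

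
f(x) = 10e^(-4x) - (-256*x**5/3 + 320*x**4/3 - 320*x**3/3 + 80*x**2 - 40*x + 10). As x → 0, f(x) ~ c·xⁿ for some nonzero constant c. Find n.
6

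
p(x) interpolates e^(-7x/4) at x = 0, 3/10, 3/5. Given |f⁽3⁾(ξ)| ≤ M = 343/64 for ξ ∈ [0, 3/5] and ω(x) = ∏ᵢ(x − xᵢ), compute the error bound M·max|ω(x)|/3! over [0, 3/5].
343*sqrt(3)/64000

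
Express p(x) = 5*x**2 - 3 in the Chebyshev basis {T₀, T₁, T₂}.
(-1/2)T₀ + (5/2)T₂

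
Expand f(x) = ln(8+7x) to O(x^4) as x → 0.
log(8) + 7*x/8 - 49*x**2/128 + 343*x**3/1536 + O(x**4)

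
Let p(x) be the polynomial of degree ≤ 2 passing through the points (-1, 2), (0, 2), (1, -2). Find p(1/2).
1/2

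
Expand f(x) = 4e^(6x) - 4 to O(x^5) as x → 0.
24*x + 72*x**2 + 144*x**3 + 216*x**4 + O(x**5)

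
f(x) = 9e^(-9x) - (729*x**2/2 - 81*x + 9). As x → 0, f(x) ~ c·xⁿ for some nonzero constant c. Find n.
3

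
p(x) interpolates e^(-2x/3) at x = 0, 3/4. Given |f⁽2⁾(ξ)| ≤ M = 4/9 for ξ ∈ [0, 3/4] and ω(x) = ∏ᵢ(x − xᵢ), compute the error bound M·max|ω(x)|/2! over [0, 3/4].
1/32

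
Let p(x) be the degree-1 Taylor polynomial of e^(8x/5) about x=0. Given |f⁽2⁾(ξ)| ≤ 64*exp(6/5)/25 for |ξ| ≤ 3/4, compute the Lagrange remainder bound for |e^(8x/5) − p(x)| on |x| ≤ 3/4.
18*exp(6/5)/25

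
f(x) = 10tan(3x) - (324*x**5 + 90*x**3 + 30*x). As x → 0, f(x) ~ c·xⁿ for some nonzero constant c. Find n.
7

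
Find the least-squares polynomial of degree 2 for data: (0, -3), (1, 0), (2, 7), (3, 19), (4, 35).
-104/35 + (9/14)x + (31/14)x²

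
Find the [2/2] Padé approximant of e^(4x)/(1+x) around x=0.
(8*x**2/9 + 4*x/3 + 1)/(8*x**2/9 - 5*x/3 + 1)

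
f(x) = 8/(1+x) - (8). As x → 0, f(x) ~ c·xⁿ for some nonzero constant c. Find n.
1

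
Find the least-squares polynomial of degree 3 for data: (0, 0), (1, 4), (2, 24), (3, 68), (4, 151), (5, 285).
-23/126 + (1469/756)x + (209/252)x² + (55/27)x³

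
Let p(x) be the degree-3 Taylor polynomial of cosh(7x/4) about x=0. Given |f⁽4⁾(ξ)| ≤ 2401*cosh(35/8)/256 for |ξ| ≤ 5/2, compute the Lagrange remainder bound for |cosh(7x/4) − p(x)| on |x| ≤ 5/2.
1500625*cosh(35/8)/98304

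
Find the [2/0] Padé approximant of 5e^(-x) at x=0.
5*x**2/2 - 5*x + 5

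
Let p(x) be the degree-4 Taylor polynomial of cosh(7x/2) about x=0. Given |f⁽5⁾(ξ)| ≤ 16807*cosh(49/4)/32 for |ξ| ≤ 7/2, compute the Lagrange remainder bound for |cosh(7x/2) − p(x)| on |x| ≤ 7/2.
282475249*cosh(49/4)/122880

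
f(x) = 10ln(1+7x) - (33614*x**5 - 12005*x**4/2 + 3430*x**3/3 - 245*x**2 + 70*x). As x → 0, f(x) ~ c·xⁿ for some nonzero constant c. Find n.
6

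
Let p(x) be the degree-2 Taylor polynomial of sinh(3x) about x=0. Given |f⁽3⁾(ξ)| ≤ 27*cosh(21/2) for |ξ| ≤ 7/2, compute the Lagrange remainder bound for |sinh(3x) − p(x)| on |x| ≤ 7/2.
3087*cosh(21/2)/16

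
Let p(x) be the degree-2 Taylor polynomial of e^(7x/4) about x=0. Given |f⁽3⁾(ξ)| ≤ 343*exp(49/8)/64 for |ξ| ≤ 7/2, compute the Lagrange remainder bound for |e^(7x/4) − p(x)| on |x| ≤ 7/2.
117649*exp(49/8)/3072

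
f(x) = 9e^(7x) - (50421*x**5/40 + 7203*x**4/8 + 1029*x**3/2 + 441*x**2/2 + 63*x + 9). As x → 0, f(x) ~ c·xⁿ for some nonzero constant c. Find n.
6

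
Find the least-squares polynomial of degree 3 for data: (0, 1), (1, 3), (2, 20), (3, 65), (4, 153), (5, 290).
76/63 + (-1105/378)x + (79/36)x² + (215/108)x³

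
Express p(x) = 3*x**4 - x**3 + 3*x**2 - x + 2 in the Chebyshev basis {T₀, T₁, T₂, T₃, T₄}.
(37/8)T₀ + (-7/4)T₁ + (3)T₂ + (-1/4)T₃ + (3/8)T₄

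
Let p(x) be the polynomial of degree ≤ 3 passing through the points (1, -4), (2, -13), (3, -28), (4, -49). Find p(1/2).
-7/4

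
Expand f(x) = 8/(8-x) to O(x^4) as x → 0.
1 + x/8 + x**2/64 + x**3/512 + O(x**4)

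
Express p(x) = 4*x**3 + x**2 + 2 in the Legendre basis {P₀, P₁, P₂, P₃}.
(7/3)P₀ + (12/5)P₁ + (2/3)P₂ + (8/5)P₃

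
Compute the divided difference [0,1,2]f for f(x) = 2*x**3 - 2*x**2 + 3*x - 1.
4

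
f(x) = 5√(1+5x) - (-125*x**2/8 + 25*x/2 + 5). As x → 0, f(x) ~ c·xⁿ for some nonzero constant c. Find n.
3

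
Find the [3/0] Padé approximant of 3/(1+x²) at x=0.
3 - 3*x**2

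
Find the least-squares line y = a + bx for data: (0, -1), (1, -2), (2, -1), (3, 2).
a = -2, b = 1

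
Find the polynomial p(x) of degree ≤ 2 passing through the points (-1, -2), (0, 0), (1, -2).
-2*x**2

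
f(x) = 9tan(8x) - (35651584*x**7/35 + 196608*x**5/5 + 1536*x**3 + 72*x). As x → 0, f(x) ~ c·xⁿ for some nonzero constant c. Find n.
9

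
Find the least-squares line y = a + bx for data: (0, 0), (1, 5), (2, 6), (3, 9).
a = 4/5, b = 14/5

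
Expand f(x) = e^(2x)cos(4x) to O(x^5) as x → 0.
1 + 2*x - 6*x**2 - 44*x**3/3 - 14*x**4/3 + O(x**5)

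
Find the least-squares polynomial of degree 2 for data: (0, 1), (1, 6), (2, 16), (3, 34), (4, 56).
1 + (9/5)x + (3)x²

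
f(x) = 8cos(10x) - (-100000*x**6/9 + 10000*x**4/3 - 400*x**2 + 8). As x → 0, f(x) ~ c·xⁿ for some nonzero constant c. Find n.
8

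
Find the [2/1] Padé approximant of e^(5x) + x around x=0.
(5*x**2/2 + 13*x/3 + 1)/(1 - 5*x/3)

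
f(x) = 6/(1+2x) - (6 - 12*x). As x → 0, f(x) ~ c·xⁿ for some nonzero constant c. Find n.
2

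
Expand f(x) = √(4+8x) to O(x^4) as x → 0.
2 + 2*x - x**2 + x**3 + O(x**4)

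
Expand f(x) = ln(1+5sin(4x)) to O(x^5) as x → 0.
20*x - 200*x**2 + 7840*x**3/3 - 116800*x**4/3 + O(x**5)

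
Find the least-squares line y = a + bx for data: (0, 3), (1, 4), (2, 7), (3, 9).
a = 13/5, b = 21/10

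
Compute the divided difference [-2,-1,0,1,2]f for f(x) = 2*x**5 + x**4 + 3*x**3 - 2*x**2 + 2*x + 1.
1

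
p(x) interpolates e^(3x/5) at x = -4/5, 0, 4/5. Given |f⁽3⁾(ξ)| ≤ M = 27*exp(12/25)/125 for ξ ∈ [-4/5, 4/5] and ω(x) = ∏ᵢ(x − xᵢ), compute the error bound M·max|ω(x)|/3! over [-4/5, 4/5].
64*sqrt(3)*exp(12/25)/15625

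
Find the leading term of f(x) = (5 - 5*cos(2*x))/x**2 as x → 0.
10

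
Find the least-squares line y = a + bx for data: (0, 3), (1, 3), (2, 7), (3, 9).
a = 11/5, b = 11/5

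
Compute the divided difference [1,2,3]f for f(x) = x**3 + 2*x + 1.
6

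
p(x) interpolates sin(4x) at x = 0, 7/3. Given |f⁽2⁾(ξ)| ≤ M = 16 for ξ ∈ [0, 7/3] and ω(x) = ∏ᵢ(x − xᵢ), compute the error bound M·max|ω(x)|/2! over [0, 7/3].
98/9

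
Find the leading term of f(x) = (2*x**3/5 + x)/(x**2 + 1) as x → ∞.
2*x/5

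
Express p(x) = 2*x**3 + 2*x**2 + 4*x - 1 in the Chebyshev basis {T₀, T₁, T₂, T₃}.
(11/2)T₁ + T₂ + (1/2)T₃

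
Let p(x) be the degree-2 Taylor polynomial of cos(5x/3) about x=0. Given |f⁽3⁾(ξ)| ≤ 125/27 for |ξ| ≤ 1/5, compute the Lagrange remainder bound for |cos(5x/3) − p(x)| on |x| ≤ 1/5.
1/162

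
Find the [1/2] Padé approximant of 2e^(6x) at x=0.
(4*x + 2)/(6*x**2 - 4*x + 1)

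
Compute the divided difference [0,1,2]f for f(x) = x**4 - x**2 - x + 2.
6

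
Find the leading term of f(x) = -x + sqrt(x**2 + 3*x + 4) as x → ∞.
3/2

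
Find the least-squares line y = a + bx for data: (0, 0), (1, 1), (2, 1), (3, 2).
a = 1/10, b = 3/5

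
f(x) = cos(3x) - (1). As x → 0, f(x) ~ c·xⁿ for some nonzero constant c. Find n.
2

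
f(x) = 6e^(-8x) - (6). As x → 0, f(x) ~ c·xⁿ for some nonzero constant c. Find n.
1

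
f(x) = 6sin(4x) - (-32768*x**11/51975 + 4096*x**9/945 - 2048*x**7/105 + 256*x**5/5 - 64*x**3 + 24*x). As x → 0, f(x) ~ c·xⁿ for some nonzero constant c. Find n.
13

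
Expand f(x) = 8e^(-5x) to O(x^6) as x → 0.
8 - 40*x + 100*x**2 - 500*x**3/3 + 625*x**4/3 - 625*x**5/3 + O(x**6)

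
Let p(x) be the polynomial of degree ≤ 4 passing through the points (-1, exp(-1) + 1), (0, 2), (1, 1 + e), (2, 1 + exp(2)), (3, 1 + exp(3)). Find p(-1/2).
(35 + e*(-70*e - 5*exp(3) + 28*exp(2) + 268))*exp(-1)/128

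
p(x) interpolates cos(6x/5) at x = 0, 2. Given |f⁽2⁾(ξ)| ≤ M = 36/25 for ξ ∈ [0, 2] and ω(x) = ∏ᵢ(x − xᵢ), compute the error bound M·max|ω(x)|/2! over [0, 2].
18/25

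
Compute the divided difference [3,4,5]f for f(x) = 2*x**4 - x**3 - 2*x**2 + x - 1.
180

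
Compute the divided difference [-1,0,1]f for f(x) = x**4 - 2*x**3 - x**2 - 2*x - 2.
0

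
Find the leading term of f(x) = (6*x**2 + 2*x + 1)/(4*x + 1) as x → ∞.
3*x/2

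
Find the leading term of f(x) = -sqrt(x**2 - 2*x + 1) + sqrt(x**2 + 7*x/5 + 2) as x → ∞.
17/10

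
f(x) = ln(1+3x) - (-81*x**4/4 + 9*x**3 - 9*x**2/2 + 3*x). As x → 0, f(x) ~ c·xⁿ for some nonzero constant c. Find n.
5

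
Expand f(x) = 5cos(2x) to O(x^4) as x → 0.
5 - 10*x**2 + O(x**4)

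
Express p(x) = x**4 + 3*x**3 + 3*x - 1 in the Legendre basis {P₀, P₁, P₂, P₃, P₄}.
(-4/5)P₀ + (24/5)P₁ + (4/7)P₂ + (6/5)P₃ + (8/35)P₄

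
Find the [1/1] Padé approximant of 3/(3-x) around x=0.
1/(1 - x/3)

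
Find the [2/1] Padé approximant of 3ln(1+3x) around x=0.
9*x*(x + 2)/(2*(2*x + 1))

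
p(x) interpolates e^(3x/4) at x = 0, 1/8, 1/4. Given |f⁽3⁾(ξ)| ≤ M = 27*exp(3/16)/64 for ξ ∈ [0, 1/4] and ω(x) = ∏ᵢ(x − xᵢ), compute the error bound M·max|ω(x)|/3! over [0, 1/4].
sqrt(3)*exp(3/16)/32768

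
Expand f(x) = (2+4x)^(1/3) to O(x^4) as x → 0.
2**(1/3) + 2*2**(1/3)*x/3 - 4*2**(1/3)*x**2/9 + 40*2**(1/3)*x**3/81 + O(x**4)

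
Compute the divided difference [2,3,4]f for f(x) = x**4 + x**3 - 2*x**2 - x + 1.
62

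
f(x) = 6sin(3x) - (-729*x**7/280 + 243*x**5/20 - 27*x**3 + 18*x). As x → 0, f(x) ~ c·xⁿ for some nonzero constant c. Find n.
9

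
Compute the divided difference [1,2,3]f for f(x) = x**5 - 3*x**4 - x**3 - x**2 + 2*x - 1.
8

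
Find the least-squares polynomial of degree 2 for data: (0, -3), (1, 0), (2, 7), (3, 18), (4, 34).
-102/35 + (22/35)x + (15/7)x²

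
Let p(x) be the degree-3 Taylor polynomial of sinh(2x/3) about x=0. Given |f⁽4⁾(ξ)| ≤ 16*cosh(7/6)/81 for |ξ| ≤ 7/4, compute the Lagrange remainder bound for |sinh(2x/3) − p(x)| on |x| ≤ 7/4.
2401*cosh(7/6)/31104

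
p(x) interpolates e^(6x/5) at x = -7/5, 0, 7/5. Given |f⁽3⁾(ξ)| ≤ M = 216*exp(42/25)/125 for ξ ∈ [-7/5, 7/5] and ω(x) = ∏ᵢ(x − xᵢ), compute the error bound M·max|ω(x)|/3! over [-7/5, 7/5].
2744*sqrt(3)*exp(42/25)/15625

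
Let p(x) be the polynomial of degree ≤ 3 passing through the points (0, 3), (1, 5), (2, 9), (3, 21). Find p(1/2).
33/8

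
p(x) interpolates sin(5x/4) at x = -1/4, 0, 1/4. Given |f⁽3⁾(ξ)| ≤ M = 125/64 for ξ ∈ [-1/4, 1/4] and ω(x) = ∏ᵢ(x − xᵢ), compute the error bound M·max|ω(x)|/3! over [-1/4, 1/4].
125*sqrt(3)/110592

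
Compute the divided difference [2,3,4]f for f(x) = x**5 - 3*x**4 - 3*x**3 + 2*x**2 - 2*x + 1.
95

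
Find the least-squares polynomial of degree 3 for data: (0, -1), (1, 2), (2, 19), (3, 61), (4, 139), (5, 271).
-11/9 + (107/54)x + (-11/36)x² + (233/108)x³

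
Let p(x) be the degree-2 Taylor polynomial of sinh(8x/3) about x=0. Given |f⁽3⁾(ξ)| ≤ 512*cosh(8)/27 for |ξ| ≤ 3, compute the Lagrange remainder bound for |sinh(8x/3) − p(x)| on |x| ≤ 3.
256*cosh(8)/3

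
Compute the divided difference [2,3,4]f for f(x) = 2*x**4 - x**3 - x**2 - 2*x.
100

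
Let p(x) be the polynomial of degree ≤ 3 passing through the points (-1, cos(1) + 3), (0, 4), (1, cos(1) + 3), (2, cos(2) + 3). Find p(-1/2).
cos(2)/16 + 63/16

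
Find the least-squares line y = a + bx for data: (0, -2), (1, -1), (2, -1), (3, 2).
a = -23/10, b = 6/5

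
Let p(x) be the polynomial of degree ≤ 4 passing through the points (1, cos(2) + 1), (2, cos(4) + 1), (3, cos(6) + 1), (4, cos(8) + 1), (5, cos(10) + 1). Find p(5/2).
15*cos(4)/32 + 3*cos(10)/128 - 5*cos(2)/128 - 5*cos(8)/32 + 45*cos(6)/64 + 1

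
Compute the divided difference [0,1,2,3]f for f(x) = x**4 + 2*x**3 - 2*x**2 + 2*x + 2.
8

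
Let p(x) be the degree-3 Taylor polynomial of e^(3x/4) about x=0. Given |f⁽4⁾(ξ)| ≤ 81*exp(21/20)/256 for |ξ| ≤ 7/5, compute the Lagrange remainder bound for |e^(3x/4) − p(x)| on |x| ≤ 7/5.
64827*exp(21/20)/1280000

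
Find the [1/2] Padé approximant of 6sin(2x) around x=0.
12*x/(2*x**2/3 + 1)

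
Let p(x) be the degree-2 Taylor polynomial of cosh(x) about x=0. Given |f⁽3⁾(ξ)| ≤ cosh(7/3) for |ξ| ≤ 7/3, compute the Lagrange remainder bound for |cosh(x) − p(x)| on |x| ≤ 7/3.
343*cosh(7/3)/162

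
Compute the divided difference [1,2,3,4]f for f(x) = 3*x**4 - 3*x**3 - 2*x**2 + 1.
27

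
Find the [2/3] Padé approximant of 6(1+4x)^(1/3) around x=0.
(112*x**2/3 + 32*x + 6)/(-32*x**3/81 + 8*x**2/3 + 4*x + 1)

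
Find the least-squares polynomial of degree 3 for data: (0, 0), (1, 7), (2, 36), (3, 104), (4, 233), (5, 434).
19/126 + (815/756)x + (635/252)x² + (79/27)x³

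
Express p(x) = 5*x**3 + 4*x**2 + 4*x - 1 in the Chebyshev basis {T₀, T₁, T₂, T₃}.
T₀ + (31/4)T₁ + (2)T₂ + (5/4)T₃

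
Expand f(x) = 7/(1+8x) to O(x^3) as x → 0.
7 - 56*x + 448*x**2 + O(x**3)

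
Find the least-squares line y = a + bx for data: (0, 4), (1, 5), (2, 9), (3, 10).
a = 37/10, b = 11/5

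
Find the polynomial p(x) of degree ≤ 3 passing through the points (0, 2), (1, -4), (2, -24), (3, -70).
-2*x**3 - x**2 - 3*x + 2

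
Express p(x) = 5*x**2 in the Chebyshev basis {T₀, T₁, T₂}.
(5/2)T₀ + (5/2)T₂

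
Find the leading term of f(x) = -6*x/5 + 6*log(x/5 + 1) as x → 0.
-3*x**2/25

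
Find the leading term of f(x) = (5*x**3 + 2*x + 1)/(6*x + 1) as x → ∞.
5*x**2/6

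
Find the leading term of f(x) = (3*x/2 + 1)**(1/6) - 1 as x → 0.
x/4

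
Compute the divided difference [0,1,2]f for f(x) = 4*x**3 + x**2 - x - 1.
13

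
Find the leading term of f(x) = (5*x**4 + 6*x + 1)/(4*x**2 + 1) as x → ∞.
5*x**2/4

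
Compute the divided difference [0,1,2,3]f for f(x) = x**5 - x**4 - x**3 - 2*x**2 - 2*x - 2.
18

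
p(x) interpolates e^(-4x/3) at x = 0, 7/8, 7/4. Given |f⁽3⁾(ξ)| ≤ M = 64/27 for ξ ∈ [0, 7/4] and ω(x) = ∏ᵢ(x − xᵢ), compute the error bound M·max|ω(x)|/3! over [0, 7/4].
343*sqrt(3)/5832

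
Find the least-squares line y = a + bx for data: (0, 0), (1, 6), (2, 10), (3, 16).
a = 1/5, b = 26/5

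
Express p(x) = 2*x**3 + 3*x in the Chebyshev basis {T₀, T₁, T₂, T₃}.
(9/2)T₁ + (1/2)T₃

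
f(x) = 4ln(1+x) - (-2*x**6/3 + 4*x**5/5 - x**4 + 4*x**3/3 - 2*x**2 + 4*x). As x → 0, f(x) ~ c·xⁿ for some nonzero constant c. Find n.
7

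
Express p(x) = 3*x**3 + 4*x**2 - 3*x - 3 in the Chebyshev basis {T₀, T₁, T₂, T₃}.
-T₀ + (-3/4)T₁ + (2)T₂ + (3/4)T₃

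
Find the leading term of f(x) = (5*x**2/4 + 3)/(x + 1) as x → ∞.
5*x/4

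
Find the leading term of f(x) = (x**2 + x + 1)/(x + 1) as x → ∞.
x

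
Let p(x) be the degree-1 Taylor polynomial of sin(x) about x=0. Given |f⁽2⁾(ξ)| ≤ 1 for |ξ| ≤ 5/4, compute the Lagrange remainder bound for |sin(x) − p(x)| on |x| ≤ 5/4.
25/32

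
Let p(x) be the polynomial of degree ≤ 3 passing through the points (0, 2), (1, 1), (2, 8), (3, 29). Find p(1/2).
7/8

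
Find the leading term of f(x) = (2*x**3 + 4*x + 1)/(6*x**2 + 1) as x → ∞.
x/3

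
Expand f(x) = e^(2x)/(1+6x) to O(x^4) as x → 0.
1 - 4*x + 26*x**2 - 464*x**3/3 + O(x**4)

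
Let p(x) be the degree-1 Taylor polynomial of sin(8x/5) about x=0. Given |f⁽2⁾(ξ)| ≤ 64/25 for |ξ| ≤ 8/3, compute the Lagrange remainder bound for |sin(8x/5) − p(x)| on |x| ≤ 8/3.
2048/225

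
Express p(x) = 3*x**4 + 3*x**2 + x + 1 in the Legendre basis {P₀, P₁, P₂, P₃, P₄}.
(13/5)P₀ + P₁ + (26/7)P₂ + (24/35)P₄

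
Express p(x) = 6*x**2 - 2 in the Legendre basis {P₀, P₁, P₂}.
(4)P₂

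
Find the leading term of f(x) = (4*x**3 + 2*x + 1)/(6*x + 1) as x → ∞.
2*x**2/3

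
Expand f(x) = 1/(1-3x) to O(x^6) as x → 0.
1 + 3*x + 9*x**2 + 27*x**3 + 81*x**4 + 243*x**5 + O(x**6)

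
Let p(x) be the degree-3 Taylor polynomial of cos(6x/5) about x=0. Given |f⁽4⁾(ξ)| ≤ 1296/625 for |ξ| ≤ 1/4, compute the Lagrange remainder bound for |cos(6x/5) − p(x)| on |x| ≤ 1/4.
27/80000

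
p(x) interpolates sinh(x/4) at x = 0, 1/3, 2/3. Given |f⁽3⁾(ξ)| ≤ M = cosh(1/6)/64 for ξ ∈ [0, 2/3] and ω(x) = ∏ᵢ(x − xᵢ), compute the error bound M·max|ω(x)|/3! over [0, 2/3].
sqrt(3)*cosh(1/6)/46656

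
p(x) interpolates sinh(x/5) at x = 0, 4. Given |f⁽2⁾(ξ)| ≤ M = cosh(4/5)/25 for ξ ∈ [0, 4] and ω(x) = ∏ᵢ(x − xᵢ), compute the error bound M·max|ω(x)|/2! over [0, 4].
2*cosh(4/5)/25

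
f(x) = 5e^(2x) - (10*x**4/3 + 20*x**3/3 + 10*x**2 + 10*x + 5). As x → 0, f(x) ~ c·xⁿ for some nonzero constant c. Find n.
5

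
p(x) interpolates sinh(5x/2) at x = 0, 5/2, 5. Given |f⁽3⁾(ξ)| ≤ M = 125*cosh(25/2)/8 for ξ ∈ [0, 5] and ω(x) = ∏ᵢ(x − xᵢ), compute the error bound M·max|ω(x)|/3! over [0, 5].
15625*sqrt(3)*cosh(25/2)/1728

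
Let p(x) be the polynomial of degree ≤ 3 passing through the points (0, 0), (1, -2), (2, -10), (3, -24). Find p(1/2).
-1/4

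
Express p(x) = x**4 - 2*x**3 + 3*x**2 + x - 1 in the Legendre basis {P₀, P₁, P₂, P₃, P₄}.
(1/5)P₀ + (-1/5)P₁ + (18/7)P₂ + (-4/5)P₃ + (8/35)P₄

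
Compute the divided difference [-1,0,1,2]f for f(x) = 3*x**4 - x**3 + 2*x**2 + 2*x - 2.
5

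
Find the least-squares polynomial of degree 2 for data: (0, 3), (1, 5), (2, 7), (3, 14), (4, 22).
113/35 + (-11/70)x + (17/14)x²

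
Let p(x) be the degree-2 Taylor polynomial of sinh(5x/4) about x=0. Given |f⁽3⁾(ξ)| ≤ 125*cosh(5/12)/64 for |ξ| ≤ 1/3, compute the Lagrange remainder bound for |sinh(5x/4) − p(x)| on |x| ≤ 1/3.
125*cosh(5/12)/10368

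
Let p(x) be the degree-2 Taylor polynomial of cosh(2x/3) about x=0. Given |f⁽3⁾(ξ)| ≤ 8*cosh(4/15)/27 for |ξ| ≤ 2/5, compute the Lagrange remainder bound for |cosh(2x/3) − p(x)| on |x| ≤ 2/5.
32*cosh(4/15)/10125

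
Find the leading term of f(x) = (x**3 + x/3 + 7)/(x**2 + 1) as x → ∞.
x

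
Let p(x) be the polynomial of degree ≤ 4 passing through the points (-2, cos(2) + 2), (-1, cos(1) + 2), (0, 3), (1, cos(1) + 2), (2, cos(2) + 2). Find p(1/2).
-cos(2)/64 + 5*cos(1)/16 + 173/64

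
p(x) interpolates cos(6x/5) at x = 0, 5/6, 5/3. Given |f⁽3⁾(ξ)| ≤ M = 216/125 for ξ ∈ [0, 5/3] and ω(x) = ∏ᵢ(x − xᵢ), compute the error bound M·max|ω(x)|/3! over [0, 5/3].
sqrt(3)/27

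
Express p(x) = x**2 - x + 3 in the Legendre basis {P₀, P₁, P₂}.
(10/3)P₀ - P₁ + (2/3)P₂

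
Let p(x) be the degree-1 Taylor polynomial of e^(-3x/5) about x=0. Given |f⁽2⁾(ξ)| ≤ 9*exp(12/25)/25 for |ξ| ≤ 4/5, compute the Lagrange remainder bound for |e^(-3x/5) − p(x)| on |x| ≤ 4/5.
72*exp(12/25)/625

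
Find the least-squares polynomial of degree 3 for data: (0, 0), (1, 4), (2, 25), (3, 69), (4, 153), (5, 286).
-23/126 + (1181/756)x + (86/63)x² + (211/108)x³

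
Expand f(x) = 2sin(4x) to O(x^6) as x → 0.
8*x - 64*x**3/3 + 256*x**5/15 + O(x**6)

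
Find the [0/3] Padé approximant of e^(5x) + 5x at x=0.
1/(-4625*x**3/6 + 175*x**2/2 - 10*x + 1)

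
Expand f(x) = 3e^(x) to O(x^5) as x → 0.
3 + 3*x + 3*x**2/2 + x**3/2 + x**4/8 + O(x**5)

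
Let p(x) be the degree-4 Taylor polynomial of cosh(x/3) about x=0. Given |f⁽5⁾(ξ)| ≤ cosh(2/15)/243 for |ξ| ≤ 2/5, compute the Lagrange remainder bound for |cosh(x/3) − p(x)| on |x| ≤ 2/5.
4*cosh(2/15)/11390625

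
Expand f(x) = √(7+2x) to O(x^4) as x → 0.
sqrt(7) + sqrt(7)*x/7 - sqrt(7)*x**2/98 + sqrt(7)*x**3/686 + O(x**4)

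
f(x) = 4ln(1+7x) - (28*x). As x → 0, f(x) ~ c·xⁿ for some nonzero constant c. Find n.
2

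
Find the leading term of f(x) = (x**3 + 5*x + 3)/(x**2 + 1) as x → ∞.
x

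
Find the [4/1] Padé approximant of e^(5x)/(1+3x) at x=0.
(310625*x**4/12696 + 20875*x**3/1587 + 10725*x**2/1058 + 2020*x/529 + 1)/(962*x/529 + 1)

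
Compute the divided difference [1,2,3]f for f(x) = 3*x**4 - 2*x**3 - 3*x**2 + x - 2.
60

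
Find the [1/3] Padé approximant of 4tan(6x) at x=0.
24*x/(1 - 12*x**2)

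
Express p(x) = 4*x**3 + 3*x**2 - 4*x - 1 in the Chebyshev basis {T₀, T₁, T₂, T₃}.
(1/2)T₀ - T₁ + (3/2)T₂ + T₃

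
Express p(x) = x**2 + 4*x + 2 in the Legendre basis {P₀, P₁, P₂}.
(7/3)P₀ + (4)P₁ + (2/3)P₂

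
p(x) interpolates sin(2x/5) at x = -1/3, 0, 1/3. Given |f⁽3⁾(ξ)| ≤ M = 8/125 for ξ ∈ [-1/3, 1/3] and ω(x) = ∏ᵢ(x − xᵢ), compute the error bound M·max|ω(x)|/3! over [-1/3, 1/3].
8*sqrt(3)/91125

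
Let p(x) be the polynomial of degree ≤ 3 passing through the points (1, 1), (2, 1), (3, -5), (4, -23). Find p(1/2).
5/8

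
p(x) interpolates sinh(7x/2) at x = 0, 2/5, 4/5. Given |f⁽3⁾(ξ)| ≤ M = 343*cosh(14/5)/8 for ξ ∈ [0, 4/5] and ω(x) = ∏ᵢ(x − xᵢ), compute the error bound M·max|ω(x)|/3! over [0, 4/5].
343*sqrt(3)*cosh(14/5)/3375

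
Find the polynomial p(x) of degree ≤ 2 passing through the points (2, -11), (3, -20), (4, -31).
-x**2 - 4*x + 1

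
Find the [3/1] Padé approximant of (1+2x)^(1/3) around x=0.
(-8*x**3/81 + 4*x**2/9 + 2*x + 1)/(4*x/3 + 1)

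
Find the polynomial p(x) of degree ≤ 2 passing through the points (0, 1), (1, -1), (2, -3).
1 - 2*x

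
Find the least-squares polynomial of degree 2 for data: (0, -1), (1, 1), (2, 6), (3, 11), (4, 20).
-1 + (6/5)x + x²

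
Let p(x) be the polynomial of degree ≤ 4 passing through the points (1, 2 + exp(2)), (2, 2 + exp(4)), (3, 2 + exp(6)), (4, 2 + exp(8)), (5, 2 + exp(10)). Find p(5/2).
-5*exp(8)/32 - 5*exp(2)/128 + 2 + 15*exp(4)/32 + 45*exp(6)/64 + 3*exp(10)/128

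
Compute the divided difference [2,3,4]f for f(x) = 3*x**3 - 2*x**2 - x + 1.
25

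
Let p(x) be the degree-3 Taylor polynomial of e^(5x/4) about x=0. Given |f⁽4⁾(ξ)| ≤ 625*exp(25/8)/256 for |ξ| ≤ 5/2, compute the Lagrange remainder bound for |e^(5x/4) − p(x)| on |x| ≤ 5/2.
390625*exp(25/8)/98304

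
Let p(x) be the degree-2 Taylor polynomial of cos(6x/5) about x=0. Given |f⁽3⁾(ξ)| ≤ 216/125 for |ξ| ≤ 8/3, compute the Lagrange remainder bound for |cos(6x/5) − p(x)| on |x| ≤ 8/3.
2048/375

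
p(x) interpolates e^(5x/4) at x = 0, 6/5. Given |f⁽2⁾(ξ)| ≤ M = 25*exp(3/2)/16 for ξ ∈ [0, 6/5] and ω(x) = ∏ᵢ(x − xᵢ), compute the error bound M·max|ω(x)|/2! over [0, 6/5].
9*exp(3/2)/32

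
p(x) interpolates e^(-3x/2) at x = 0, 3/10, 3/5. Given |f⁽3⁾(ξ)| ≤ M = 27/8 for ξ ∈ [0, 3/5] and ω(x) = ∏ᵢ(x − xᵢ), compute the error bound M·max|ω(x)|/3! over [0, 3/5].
27*sqrt(3)/8000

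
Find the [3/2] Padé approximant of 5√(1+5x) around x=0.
(625*x**3/32 + 1125*x**2/16 + 75*x/2 + 5)/(75*x**2/16 + 5*x + 1)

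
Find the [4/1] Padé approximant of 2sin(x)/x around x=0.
x**4/60 - x**2/3 + 2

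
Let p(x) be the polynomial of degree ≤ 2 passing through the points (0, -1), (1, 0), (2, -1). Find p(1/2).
-1/4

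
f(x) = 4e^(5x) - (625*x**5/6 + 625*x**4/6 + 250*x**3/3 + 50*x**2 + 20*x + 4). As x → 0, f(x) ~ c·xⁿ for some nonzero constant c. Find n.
6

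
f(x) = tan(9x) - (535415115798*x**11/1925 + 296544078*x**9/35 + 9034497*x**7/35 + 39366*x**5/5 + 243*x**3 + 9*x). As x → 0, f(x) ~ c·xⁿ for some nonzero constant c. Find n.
13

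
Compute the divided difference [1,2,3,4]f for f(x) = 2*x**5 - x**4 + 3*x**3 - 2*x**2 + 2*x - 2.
123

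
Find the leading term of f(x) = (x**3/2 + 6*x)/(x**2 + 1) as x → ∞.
x/2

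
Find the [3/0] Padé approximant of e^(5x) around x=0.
125*x**3/6 + 25*x**2/2 + 5*x + 1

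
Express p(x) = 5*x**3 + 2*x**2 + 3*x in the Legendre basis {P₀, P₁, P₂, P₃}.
(2/3)P₀ + (6)P₁ + (4/3)P₂ + (2)P₃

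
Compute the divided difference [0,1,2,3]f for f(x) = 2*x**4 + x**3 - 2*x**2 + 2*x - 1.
13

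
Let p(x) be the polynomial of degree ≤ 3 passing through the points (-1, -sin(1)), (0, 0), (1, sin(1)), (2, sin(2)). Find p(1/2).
-sin(2)/16 + 5*sin(1)/8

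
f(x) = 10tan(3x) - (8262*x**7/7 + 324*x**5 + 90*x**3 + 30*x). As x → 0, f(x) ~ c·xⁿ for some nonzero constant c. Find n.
9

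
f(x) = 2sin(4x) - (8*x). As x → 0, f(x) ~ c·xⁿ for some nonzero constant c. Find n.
3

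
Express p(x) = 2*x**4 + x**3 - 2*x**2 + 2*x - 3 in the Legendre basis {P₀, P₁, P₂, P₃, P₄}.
(-49/15)P₀ + (13/5)P₁ + (-4/21)P₂ + (2/5)P₃ + (16/35)P₄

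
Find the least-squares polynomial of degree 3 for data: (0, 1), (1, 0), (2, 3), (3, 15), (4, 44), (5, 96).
17/18 + (-125/756)x + (-211/126)x² + (119/108)x³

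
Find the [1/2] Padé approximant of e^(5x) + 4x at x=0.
(3149*x/411 + 1)/(-125*x**2/274 - 550*x/411 + 1)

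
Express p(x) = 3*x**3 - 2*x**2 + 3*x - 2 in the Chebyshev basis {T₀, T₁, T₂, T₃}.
(-3)T₀ + (21/4)T₁ - T₂ + (3/4)T₃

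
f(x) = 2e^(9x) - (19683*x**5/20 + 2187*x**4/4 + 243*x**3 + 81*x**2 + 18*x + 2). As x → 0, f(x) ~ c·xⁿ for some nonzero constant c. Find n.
6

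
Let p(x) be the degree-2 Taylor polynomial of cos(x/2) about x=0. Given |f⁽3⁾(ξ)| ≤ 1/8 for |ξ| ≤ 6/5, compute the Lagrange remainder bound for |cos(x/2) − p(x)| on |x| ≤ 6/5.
9/250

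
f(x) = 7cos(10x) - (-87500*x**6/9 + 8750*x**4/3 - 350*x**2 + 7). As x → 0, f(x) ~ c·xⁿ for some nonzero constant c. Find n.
8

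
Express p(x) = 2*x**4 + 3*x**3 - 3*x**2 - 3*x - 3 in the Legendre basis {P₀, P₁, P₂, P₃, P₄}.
(-18/5)P₀ + (-6/5)P₁ + (-6/7)P₂ + (6/5)P₃ + (16/35)P₄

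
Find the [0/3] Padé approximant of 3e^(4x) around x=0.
3/(-32*x**3/3 + 8*x**2 - 4*x + 1)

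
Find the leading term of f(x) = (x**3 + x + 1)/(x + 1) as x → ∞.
x**2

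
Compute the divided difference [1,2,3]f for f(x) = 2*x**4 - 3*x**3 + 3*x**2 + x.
35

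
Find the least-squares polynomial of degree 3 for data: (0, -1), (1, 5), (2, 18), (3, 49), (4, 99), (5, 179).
-58/63 + (638/189)x + (19/18)x² + (59/54)x³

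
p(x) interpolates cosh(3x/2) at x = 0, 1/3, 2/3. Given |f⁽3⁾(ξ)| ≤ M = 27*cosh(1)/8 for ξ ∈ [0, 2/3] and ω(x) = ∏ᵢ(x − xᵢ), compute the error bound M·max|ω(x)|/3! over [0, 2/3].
sqrt(3)*cosh(1)/216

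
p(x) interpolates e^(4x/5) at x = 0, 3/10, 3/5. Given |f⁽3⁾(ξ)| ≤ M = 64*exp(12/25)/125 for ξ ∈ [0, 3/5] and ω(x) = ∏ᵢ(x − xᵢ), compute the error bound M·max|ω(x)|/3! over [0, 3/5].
8*sqrt(3)*exp(12/25)/15625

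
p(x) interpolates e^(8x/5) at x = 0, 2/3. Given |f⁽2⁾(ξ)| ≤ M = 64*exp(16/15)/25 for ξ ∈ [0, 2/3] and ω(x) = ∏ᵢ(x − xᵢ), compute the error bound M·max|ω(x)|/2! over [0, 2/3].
32*exp(16/15)/225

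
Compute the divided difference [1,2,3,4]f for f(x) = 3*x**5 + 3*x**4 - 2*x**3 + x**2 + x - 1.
223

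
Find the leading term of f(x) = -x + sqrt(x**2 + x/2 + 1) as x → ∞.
1/4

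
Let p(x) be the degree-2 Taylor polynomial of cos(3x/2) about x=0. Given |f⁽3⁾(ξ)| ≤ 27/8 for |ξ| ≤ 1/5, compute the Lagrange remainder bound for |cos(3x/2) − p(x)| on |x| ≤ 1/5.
9/2000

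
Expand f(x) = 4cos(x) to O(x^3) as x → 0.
4 - 2*x**2 + O(x**3)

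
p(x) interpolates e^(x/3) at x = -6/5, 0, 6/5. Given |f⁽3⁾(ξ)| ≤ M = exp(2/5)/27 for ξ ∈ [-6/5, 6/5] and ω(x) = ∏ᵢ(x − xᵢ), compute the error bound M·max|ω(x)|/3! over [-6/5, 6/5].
8*sqrt(3)*exp(2/5)/3375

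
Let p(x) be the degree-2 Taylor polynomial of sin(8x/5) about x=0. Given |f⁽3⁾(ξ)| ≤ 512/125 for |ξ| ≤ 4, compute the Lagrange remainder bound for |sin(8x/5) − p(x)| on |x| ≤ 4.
16384/375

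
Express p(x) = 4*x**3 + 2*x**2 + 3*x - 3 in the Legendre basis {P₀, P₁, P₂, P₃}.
(-7/3)P₀ + (27/5)P₁ + (4/3)P₂ + (8/5)P₃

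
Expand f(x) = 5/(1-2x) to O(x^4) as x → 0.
5 + 10*x + 20*x**2 + 40*x**3 + O(x**4)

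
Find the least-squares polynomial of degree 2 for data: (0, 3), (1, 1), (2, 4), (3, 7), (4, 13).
94/35 + (-69/35)x + (8/7)x²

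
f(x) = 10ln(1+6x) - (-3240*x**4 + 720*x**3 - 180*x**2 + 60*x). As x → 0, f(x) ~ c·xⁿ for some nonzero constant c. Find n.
5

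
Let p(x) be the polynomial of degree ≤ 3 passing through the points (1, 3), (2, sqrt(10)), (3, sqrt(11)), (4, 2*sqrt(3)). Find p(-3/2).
-495*sqrt(10)/16 - 105*sqrt(3)/8 + 693/16 + 385*sqrt(11)/16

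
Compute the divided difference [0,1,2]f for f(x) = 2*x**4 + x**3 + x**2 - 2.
18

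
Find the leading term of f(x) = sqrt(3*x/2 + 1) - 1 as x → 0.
3*x/4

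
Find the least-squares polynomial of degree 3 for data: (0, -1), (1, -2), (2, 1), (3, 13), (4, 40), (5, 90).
-139/126 + (-47/756)x + (-199/126)x² + (113/108)x³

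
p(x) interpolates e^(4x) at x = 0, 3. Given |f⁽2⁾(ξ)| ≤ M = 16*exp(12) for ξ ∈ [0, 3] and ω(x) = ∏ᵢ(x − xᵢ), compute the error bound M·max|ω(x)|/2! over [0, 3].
18*exp(12)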